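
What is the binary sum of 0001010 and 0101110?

Add column by column from the right: bit + bit + carry-in; write the sum mod 2, carry 1 when the sum is 2 or 3.
carry:  0011100
        0001010
+       0101110
---------------
       00111000
(the carry out of the leftmost column, 0, becomes the leading bit)
Decimal check:
  0001010 = 8 + 2 = 10
  0101110 = 32 + 8 + 4 + 2 = 46
  10 + 46 = 56, and 00111000 = 32 + 16 + 8 = 56 ✓



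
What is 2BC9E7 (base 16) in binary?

Convert each hex digit to 4 bits:
  2 = 0010
  B = 1011
  C = 1100
  9 = 1001
  E = 1110
  7 = 0111
Concatenate: 001010111100100111100111



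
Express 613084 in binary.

Using repeated division by 2:
613084 ÷ 2 = 306542 remainder 0
306542 ÷ 2 = 153271 remainder 0
153271 ÷ 2 = 76635 remainder 1
76635 ÷ 2 = 38317 remainder 1
38317 ÷ 2 = 19158 remainder 1
19158 ÷ 2 = 9579 remainder 0
9579 ÷ 2 = 4789 remainder 1
4789 ÷ 2 = 2394 remainder 1
2394 ÷ 2 = 1197 remainder 0
1197 ÷ 2 = 598 remainder 1
598 ÷ 2 = 299 remainder 0
299 ÷ 2 = 149 remainder 1
149 ÷ 2 = 74 remainder 1
74 ÷ 2 = 37 remainder 0
37 ÷ 2 = 18 remainder 1
18 ÷ 2 = 9 remainder 0
9 ÷ 2 = 4 remainder 1
4 ÷ 2 = 2 remainder 0
2 ÷ 2 = 1 remainder 0
1 ÷ 2 = 0 remainder 1
Reading remainders bottom to top: 10010101101011011100



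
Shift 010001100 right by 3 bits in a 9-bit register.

Original: 010001100 (decimal 140)
Shift right by 3 positions
Drop the 3 low bits; fill with zeros on the left
Result: 000010001 (decimal 17)
Equivalent: 140 >> 3 = 140 ÷ 2^3 = 17



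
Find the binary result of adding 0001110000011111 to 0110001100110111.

Add column by column from the right: bit + bit + carry-in; write the sum mod 2, carry 1 when the sum is 2 or 3.
carry:  0000000001111110
        0001110000011111
+       0110001100110111
------------------------
       00111111101010110
(the carry out of the leftmost column, 0, becomes the leading bit)
Decimal check:
  0001110000011111 = 4096 + 2048 + 1024 + 16 + 8 + 4 + 2 + 1 = 7199
  0110001100110111 = 16384 + 8192 + 512 + 256 + 32 + 16 + 4 + 2 + 1 = 25399
  7199 + 25399 = 32598, and 00111111101010110 = 16384 + 8192 + 4096 + 2048 + 1024 + 512 + 256 + 64 + 16 + 4 + 2 = 32598 ✓



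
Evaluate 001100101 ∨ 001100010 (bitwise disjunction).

OR: 1 when either bit is 1
  001100101
| 001100010
-----------
  001100111
Decimal: 101 | 98 = 103



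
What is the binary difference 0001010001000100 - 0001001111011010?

Method 1 - Direct subtraction (column by column from the right: bit − bit − borrow-in; if negative, add 2 and borrow 1 from the next column):
borrow: 0000011111110100
        0001010001000100
-       0001001111011010
------------------------
        0000000001101010

Method 2 - Add two's complement:
Two's complement of 0001001111011010: invert → 1110110000100101, add 1 → 1110110000100110
  0001010001000100
+ 1110110000100110
------------------
 10000000001101010  (end carry out of the top bit = 1)
Discarding the end carry: 0000000001101010
Decimal check:
  0001010001000100 = 4096 + 1024 + 64 + 4 = 5188
  0001001111011010 = 4096 + 512 + 256 + 128 + 64 + 16 + 8 + 2 = 5082
  5188 - 5082 = 106, and 0000000001101010 = 64 + 32 + 8 + 2 = 106 ✓



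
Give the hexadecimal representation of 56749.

Using repeated division by 16 (digits 10–15 are A–F):
56749 ÷ 16 = 3546 remainder 13 (D)
3546 ÷ 16 = 221 remainder 10 (A)
221 ÷ 16 = 13 remainder 13 (D)
13 ÷ 16 = 0 remainder 13 (D)
Reading remainders bottom to top: DDAD



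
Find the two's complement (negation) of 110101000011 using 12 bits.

Original (sign bit 1, negative): 110101000011
Step 1 - Invert all bits: 001010111100
Step 2 - Add 1: 001010111101
Verification: 110101000011 + 001010111101 = 1000000000000; discarding the end carry (carry out of the top bit) leaves the 12-bit value 000000000000, as required for x + (-x)



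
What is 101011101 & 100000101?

AND: 1 only when both bits are 1
  101011101
& 100000101
-----------
  100000101
Decimal: 349 & 261 = 261



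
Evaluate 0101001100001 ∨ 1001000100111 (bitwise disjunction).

OR: 1 when either bit is 1
  0101001100001
| 1001000100111
---------------
  1101001100111
Decimal: 2657 | 4647 = 6759



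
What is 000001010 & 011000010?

AND: 1 only when both bits are 1
  000001010
& 011000010
-----------
  000000010
Decimal: 10 & 194 = 2



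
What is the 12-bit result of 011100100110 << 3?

Original: 011100100110 (decimal 1830)
Shift left by 3 positions
Append 3 zeros on the right and drop the 3 high bits that overflow the 12-bit width
Result: 100100110000 (decimal 2352)
Equivalent: 1830 << 3 = 1830 × 2^3 = 14640, truncated to 12 bits = 2352



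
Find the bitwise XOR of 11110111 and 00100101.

XOR: 1 when bits differ
  11110111
^ 00100101
----------
  11010010
Decimal: 247 ^ 37 = 210



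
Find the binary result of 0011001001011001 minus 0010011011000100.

Method 1 - Direct subtraction (column by column from the right: bit − bit − borrow-in; if negative, add 2 and borrow 1 from the next column):
borrow: 0001111100001000
        0011001001011001
-       0010011011000100
------------------------
        0000101110010101

Method 2 - Add two's complement:
Two's complement of 0010011011000100: invert → 1101100100111011, add 1 → 1101100100111100
  0011001001011001
+ 1101100100111100
------------------
 10000101110010101  (end carry out of the top bit = 1)
Discarding the end carry: 0000101110010101
Decimal check:
  0011001001011001 = 8192 + 4096 + 512 + 64 + 16 + 8 + 1 = 12889
  0010011011000100 = 8192 + 1024 + 512 + 128 + 64 + 4 = 9924
  12889 - 9924 = 2965, and 0000101110010101 = 2048 + 512 + 256 + 128 + 16 + 4 + 1 = 2965 ✓



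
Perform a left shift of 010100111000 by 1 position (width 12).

Original: 010100111000 (decimal 1336)
Shift left by 1 position
Append 1 zero on the right
Result: 101001110000 (decimal 2672)
Equivalent: 1336 << 1 = 1336 × 2^1 = 2672



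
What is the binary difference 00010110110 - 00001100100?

Method 1 - Direct subtraction (column by column from the right: bit − bit − borrow-in; if negative, add 2 and borrow 1 from the next column):
borrow: 00010000000
        00010110110
-       00001100100
-------------------
        00001010010

Method 2 - Add two's complement:
Two's complement of 00001100100: invert → 11110011011, add 1 → 11110011100
  00010110110
+ 11110011100
-------------
 100001010010  (end carry out of the top bit = 1)
Discarding the end carry: 00001010010
Decimal check:
  00010110110 = 128 + 32 + 16 + 4 + 2 = 182
  00001100100 = 64 + 32 + 4 = 100
  182 - 100 = 82, and 00001010010 = 64 + 16 + 2 = 82 ✓



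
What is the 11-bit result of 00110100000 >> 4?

Original: 00110100000 (decimal 416)
Shift right by 4 positions
Drop the 4 low bits; fill with zeros on the left
Result: 00000011010 (decimal 26)
Equivalent: 416 >> 4 = 416 ÷ 2^4 = 26



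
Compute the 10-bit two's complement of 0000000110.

Original: 0000000110
Step 1 - Invert all bits: 1111111001
Step 2 - Add 1: 1111111010
Verification: 0000000110 + 1111111010 = 10000000000; discarding the end carry (carry out of the top bit) leaves the 10-bit value 0000000000, as required for x + (-x)



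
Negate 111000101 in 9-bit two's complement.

Original (sign bit 1, negative): 111000101
Step 1 - Invert all bits: 000111010
Step 2 - Add 1: 000111011
Verification: 111000101 + 000111011 = 1000000000; discarding the end carry (carry out of the top bit) leaves the 9-bit value 000000000, as required for x + (-x)



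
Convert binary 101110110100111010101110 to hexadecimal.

Group into 4-bit nibbles from right:
  1011 = B
  1011 = B
  0100 = 4
  1110 = E
  1010 = A
  1110 = E
Result: BB4EAE



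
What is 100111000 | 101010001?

OR: 1 when either bit is 1
  100111000
| 101010001
-----------
  101111001
Decimal: 312 | 337 = 377



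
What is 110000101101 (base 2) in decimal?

Sum of powers of 2 for each 1-bit:
2^0 + 2^2 + 2^3 + 2^5 + 2^10 + 2^11
= 1 + 4 + 8 + 32 + 1024 + 2048
= 3117



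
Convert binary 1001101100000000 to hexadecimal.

Group into 4-bit nibbles from right:
  1001 = 9
  1011 = B
  0000 = 0
  0000 = 0
Result: 9B00



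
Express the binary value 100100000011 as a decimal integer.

Sum of powers of 2 for each 1-bit:
2^0 + 2^1 + 2^8 + 2^11
= 1 + 2 + 256 + 2048
= 2307



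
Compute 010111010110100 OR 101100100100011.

OR: 1 when either bit is 1
  010111010110100
| 101100100100011
-----------------
  111111110110111
Decimal: 11956 | 22819 = 32695



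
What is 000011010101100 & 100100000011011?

AND: 1 only when both bits are 1
  000011010101100
& 100100000011011
-----------------
  000000000001000
Decimal: 1708 & 18459 = 8



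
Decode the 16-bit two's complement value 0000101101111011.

Binary: 0000101101111011
Sign bit: 0 (non-negative)
Read directly as an unsigned value:
0000101101111011 = 2048 + 512 + 256 + 64 + 32 + 16 + 8 + 2 + 1 = 2939
Value: 2939



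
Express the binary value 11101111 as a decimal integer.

Sum of powers of 2 for each 1-bit:
2^0 + 2^1 + 2^2 + 2^3 + 2^5 + 2^6 + 2^7
= 1 + 2 + 4 + 8 + 32 + 64 + 128
= 239



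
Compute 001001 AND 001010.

AND: 1 only when both bits are 1
  001001
& 001010
--------
  001000
Decimal: 9 & 10 = 8



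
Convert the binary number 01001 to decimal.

Sum of powers of 2 for each 1-bit:
2^0 + 2^3
= 1 + 8
= 9



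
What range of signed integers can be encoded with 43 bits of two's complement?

For 43-bit two's complement:
Minimum: -2^42 = -4398046511104
Maximum: 2^42 - 1 = 4398046511103



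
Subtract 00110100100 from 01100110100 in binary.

Method 1 - Direct subtraction (column by column from the right: bit − bit − borrow-in; if negative, add 2 and borrow 1 from the next column):
borrow: 01100000000
        01100110100
-       00110100100
-------------------
        00110010000

Method 2 - Add two's complement:
Two's complement of 00110100100: invert → 11001011011, add 1 → 11001011100
  01100110100
+ 11001011100
-------------
 100110010000  (end carry out of the top bit = 1)
Discarding the end carry: 00110010000
Decimal check:
  01100110100 = 512 + 256 + 32 + 16 + 4 = 820
  00110100100 = 256 + 128 + 32 + 4 = 420
  820 - 420 = 400, and 00110010000 = 256 + 128 + 16 = 400 ✓



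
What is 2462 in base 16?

Using repeated division by 16 (digits 10–15 are A–F):
2462 ÷ 16 = 153 remainder 14 (E)
153 ÷ 16 = 9 remainder 9
9 ÷ 16 = 0 remainder 9
Reading remainders bottom to top: 99E



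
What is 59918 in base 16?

Using repeated division by 16 (digits 10–15 are A–F):
59918 ÷ 16 = 3744 remainder 14 (E)
3744 ÷ 16 = 234 remainder 0
234 ÷ 16 = 14 remainder 10 (A)
14 ÷ 16 = 0 remainder 14 (E)
Reading remainders bottom to top: EA0E



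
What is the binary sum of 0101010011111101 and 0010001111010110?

Add column by column from the right: bit + bit + carry-in; write the sum mod 2, carry 1 when the sum is 2 or 3.
carry:  0000111111111000
        0101010011111101
+       0010001111010110
------------------------
       00111100011010011
(the carry out of the leftmost column, 0, becomes the leading bit)
Decimal check:
  0101010011111101 = 16384 + 4096 + 1024 + 128 + 64 + 32 + 16 + 8 + 4 + 1 = 21757
  0010001111010110 = 8192 + 512 + 256 + 128 + 64 + 16 + 4 + 2 = 9174
  21757 + 9174 = 30931, and 00111100011010011 = 16384 + 8192 + 4096 + 2048 + 128 + 64 + 16 + 2 + 1 = 30931 ✓



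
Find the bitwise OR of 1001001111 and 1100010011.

OR: 1 when either bit is 1
  1001001111
| 1100010011
------------
  1101011111
Decimal: 591 | 787 = 863



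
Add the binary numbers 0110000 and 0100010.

Add column by column from the right: bit + bit + carry-in; write the sum mod 2, carry 1 when the sum is 2 or 3.
carry:  1000000
        0110000
+       0100010
---------------
       01010010
(the carry out of the leftmost column, 0, becomes the leading bit)
Decimal check:
  0110000 = 32 + 16 = 48
  0100010 = 32 + 2 = 34
  48 + 34 = 82, and 01010010 = 64 + 16 + 2 = 82 ✓



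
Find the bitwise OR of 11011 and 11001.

OR: 1 when either bit is 1
  11011
| 11001
-------
  11011
Decimal: 27 | 25 = 27



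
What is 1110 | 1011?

OR: 1 when either bit is 1
  1110
| 1011
------
  1111
Decimal: 14 | 11 = 15



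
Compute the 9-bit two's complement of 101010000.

Original (sign bit 1, negative): 101010000
Step 1 - Invert all bits: 010101111
Step 2 - Add 1: 010110000
Verification: 101010000 + 010110000 = 1000000000; discarding the end carry (carry out of the top bit) leaves the 9-bit value 000000000, as required for x + (-x)



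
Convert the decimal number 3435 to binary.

Using repeated division by 2:
3435 ÷ 2 = 1717 remainder 1
1717 ÷ 2 = 858 remainder 1
858 ÷ 2 = 429 remainder 0
429 ÷ 2 = 214 remainder 1
214 ÷ 2 = 107 remainder 0
107 ÷ 2 = 53 remainder 1
53 ÷ 2 = 26 remainder 1
26 ÷ 2 = 13 remainder 0
13 ÷ 2 = 6 remainder 1
6 ÷ 2 = 3 remainder 0
3 ÷ 2 = 1 remainder 1
1 ÷ 2 = 0 remainder 1
Reading remainders bottom to top: 110101101011



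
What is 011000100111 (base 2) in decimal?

Sum of powers of 2 for each 1-bit:
2^0 + 2^1 + 2^2 + 2^5 + 2^9 + 2^10
= 1 + 2 + 4 + 32 + 512 + 1024
= 1575



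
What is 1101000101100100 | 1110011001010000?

OR: 1 when either bit is 1
  1101000101100100
| 1110011001010000
------------------
  1111011101110100
Decimal: 53604 | 58960 = 63348



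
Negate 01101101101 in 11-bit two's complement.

Original: 01101101101
Step 1 - Invert all bits: 10010010010
Step 2 - Add 1: 10010010011
Verification: 01101101101 + 10010010011 = 100000000000; discarding the end carry (carry out of the top bit) leaves the 11-bit value 00000000000, as required for x + (-x)



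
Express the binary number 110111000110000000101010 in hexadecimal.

Group into 4-bit nibbles from right:
  1101 = D
  1100 = C
  0110 = 6
  0000 = 0
  0010 = 2
  1010 = A
Result: DC602A



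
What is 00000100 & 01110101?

AND: 1 only when both bits are 1
  00000100
& 01110101
----------
  00000100
Decimal: 4 & 117 = 4



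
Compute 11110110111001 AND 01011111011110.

AND: 1 only when both bits are 1
  11110110111001
& 01011111011110
----------------
  01010110011000
Decimal: 15801 & 6110 = 5528



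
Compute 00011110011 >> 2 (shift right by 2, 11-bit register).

Original: 00011110011 (decimal 243)
Shift right by 2 positions
Drop the 2 low bits; fill with zeros on the left
Result: 00000111100 (decimal 60)
Equivalent: 243 >> 2 = 243 ÷ 2^2 = 60



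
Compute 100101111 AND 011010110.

AND: 1 only when both bits are 1
  100101111
& 011010110
-----------
  000000110
Decimal: 303 & 214 = 6



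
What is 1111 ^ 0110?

XOR: 1 when bits differ
  1111
^ 0110
------
  1001
Decimal: 15 ^ 6 = 9



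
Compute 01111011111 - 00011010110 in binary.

Method 1 - Direct subtraction (column by column from the right: bit − bit − borrow-in; if negative, add 2 and borrow 1 from the next column):
borrow: 00000000000
        01111011111
-       00011010110
-------------------
        01100001001

Method 2 - Add two's complement:
Two's complement of 00011010110: invert → 11100101001, add 1 → 11100101010
  01111011111
+ 11100101010
-------------
 101100001001  (end carry out of the top bit = 1)
Discarding the end carry: 01100001001
Decimal check:
  01111011111 = 512 + 256 + 128 + 64 + 16 + 8 + 4 + 2 + 1 = 991
  00011010110 = 128 + 64 + 16 + 4 + 2 = 214
  991 - 214 = 777, and 01100001001 = 512 + 256 + 8 + 1 = 777 ✓



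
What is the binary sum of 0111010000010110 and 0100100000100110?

Add column by column from the right: bit + bit + carry-in; write the sum mod 2, carry 1 when the sum is 2 or 3.
carry:  1000000000001100
        0111010000010110
+       0100100000100110
------------------------
       01011110000111100
(the carry out of the leftmost column, 0, becomes the leading bit)
Decimal check:
  0111010000010110 = 16384 + 8192 + 4096 + 1024 + 16 + 4 + 2 = 29718
  0100100000100110 = 16384 + 2048 + 32 + 4 + 2 = 18470
  29718 + 18470 = 48188, and 01011110000111100 = 32768 + 8192 + 4096 + 2048 + 1024 + 32 + 16 + 8 + 4 = 48188 ✓



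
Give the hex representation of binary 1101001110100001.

Group into 4-bit nibbles from right:
  1101 = D
  0011 = 3
  1010 = A
  0001 = 1
Result: D3A1



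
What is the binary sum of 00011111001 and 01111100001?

Add column by column from the right: bit + bit + carry-in; write the sum mod 2, carry 1 when the sum is 2 or 3.
carry:  11111000010
        00011111001
+       01111100001
-------------------
       010011011010
(the carry out of the leftmost column, 0, becomes the leading bit)
Decimal check:
  00011111001 = 128 + 64 + 32 + 16 + 8 + 1 = 249
  01111100001 = 512 + 256 + 128 + 64 + 32 + 1 = 993
  249 + 993 = 1242, and 010011011010 = 1024 + 128 + 64 + 16 + 8 + 2 = 1242 ✓



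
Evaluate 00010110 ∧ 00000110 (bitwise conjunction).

AND: 1 only when both bits are 1
  00010110
& 00000110
----------
  00000110
Decimal: 22 & 6 = 6



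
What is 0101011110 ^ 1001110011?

XOR: 1 when bits differ
  0101011110
^ 1001110011
------------
  1100101101
Decimal: 350 ^ 627 = 813



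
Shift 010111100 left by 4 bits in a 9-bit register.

Original: 010111100 (decimal 188)
Shift left by 4 positions
Append 4 zeros on the right and drop the 4 high bits that overflow the 9-bit width
Result: 111000000 (decimal 448)
Equivalent: 188 << 4 = 188 × 2^4 = 3008, truncated to 9 bits = 448



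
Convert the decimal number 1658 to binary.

Using repeated division by 2:
1658 ÷ 2 = 829 remainder 0
829 ÷ 2 = 414 remainder 1
414 ÷ 2 = 207 remainder 0
207 ÷ 2 = 103 remainder 1
103 ÷ 2 = 51 remainder 1
51 ÷ 2 = 25 remainder 1
25 ÷ 2 = 12 remainder 1
12 ÷ 2 = 6 remainder 0
6 ÷ 2 = 3 remainder 0
3 ÷ 2 = 1 remainder 1
1 ÷ 2 = 0 remainder 1
Reading remainders bottom to top: 11001111010



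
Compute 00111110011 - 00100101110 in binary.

Method 1 - Direct subtraction (column by column from the right: bit − bit − borrow-in; if negative, add 2 and borrow 1 from the next column):
borrow: 00000011000
        00111110011
-       00100101110
-------------------
        00011000101

Method 2 - Add two's complement:
Two's complement of 00100101110: invert → 11011010001, add 1 → 11011010010
  00111110011
+ 11011010010
-------------
 100011000101  (end carry out of the top bit = 1)
Discarding the end carry: 00011000101
Decimal check:
  00111110011 = 256 + 128 + 64 + 32 + 16 + 2 + 1 = 499
  00100101110 = 256 + 32 + 8 + 4 + 2 = 302
  499 - 302 = 197, and 00011000101 = 128 + 64 + 4 + 1 = 197 ✓



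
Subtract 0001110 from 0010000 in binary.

Method 1 - Direct subtraction (column by column from the right: bit − bit − borrow-in; if negative, add 2 and borrow 1 from the next column):
borrow: 0011100
        0010000
-       0001110
---------------
        0000010

Method 2 - Add two's complement:
Two's complement of 0001110: invert → 1110001, add 1 → 1110010
  0010000
+ 1110010
---------
 10000010  (end carry out of the top bit = 1)
Discarding the end carry: 0000010
Decimal check:
  0010000 = 16
  0001110 = 8 + 4 + 2 = 14
  16 - 14 = 2, and 0000010 = 2 ✓



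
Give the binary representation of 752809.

Using repeated division by 2:
752809 ÷ 2 = 376404 remainder 1
376404 ÷ 2 = 188202 remainder 0
188202 ÷ 2 = 94101 remainder 0
94101 ÷ 2 = 47050 remainder 1
47050 ÷ 2 = 23525 remainder 0
23525 ÷ 2 = 11762 remainder 1
11762 ÷ 2 = 5881 remainder 0
5881 ÷ 2 = 2940 remainder 1
2940 ÷ 2 = 1470 remainder 0
1470 ÷ 2 = 735 remainder 0
735 ÷ 2 = 367 remainder 1
367 ÷ 2 = 183 remainder 1
183 ÷ 2 = 91 remainder 1
91 ÷ 2 = 45 remainder 1
45 ÷ 2 = 22 remainder 1
22 ÷ 2 = 11 remainder 0
11 ÷ 2 = 5 remainder 1
5 ÷ 2 = 2 remainder 1
2 ÷ 2 = 1 remainder 0
1 ÷ 2 = 0 remainder 1
Reading remainders bottom to top: 10110111110010101001



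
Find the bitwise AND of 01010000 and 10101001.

AND: 1 only when both bits are 1
  01010000
& 10101001
----------
  00000000
Decimal: 80 & 169 = 0



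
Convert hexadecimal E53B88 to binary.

Convert each hex digit to 4 bits:
  E = 1110
  5 = 0101
  3 = 0011
  B = 1011
  8 = 1000
  8 = 1000
Concatenate: 111001010011101110001000



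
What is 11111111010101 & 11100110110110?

AND: 1 only when both bits are 1
  11111111010101
& 11100110110110
----------------
  11100110010100
Decimal: 16341 & 14774 = 14740



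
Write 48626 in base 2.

Using repeated division by 2:
48626 ÷ 2 = 24313 remainder 0
24313 ÷ 2 = 12156 remainder 1
12156 ÷ 2 = 6078 remainder 0
6078 ÷ 2 = 3039 remainder 0
3039 ÷ 2 = 1519 remainder 1
1519 ÷ 2 = 759 remainder 1
759 ÷ 2 = 379 remainder 1
379 ÷ 2 = 189 remainder 1
189 ÷ 2 = 94 remainder 1
94 ÷ 2 = 47 remainder 0
47 ÷ 2 = 23 remainder 1
23 ÷ 2 = 11 remainder 1
11 ÷ 2 = 5 remainder 1
5 ÷ 2 = 2 remainder 1
2 ÷ 2 = 1 remainder 0
1 ÷ 2 = 0 remainder 1
Reading remainders bottom to top: 1011110111110010



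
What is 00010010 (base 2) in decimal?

Sum of powers of 2 for each 1-bit:
2^1 + 2^4
= 2 + 16
= 18



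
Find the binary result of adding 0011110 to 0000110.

Add column by column from the right: bit + bit + carry-in; write the sum mod 2, carry 1 when the sum is 2 or 3.
carry:  0111100
        0011110
+       0000110
---------------
       00100100
(the carry out of the leftmost column, 0, becomes the leading bit)
Decimal check:
  0011110 = 16 + 8 + 4 + 2 = 30
  0000110 = 4 + 2 = 6
  30 + 6 = 36, and 00100100 = 32 + 4 = 36 ✓



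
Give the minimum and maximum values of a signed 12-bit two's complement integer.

For 12-bit two's complement:
Minimum: -2^11 = -2048
Maximum: 2^11 - 1 = 2047



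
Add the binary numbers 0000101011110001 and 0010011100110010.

Add column by column from the right: bit + bit + carry-in; write the sum mod 2, carry 1 when the sum is 2 or 3.
carry:  0001111111100000
        0000101011110001
+       0010011100110010
------------------------
       00011001000100011
(the carry out of the leftmost column, 0, becomes the leading bit)
Decimal check:
  0000101011110001 = 2048 + 512 + 128 + 64 + 32 + 16 + 1 = 2801
  0010011100110010 = 8192 + 1024 + 512 + 256 + 32 + 16 + 2 = 10034
  2801 + 10034 = 12835, and 00011001000100011 = 8192 + 4096 + 512 + 32 + 2 + 1 = 12835 ✓



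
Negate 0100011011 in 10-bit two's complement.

Original: 0100011011
Step 1 - Invert all bits: 1011100100
Step 2 - Add 1: 1011100101
Verification: 0100011011 + 1011100101 = 10000000000; discarding the end carry (carry out of the top bit) leaves the 10-bit value 0000000000, as required for x + (-x)



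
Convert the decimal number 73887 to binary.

Using repeated division by 2:
73887 ÷ 2 = 36943 remainder 1
36943 ÷ 2 = 18471 remainder 1
18471 ÷ 2 = 9235 remainder 1
9235 ÷ 2 = 4617 remainder 1
4617 ÷ 2 = 2308 remainder 1
2308 ÷ 2 = 1154 remainder 0
1154 ÷ 2 = 577 remainder 0
577 ÷ 2 = 288 remainder 1
288 ÷ 2 = 144 remainder 0
144 ÷ 2 = 72 remainder 0
72 ÷ 2 = 36 remainder 0
36 ÷ 2 = 18 remainder 0
18 ÷ 2 = 9 remainder 0
9 ÷ 2 = 4 remainder 1
4 ÷ 2 = 2 remainder 0
2 ÷ 2 = 1 remainder 0
1 ÷ 2 = 0 remainder 1
Reading remainders bottom to top: 10010000010011111



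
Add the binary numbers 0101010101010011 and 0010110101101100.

Add column by column from the right: bit + bit + carry-in; write the sum mod 2, carry 1 when the sum is 2 or 3.
carry:  1111101010000000
        0101010101010011
+       0010110101101100
------------------------
       01000001010111111
(the carry out of the leftmost column, 0, becomes the leading bit)
Decimal check:
  0101010101010011 = 16384 + 4096 + 1024 + 256 + 64 + 16 + 2 + 1 = 21843
  0010110101101100 = 8192 + 2048 + 1024 + 256 + 64 + 32 + 8 + 4 = 11628
  21843 + 11628 = 33471, and 01000001010111111 = 32768 + 512 + 128 + 32 + 16 + 8 + 4 + 2 + 1 = 33471 ✓



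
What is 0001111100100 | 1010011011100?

OR: 1 when either bit is 1
  0001111100100
| 1010011011100
---------------
  1011111111100
Decimal: 996 | 5340 = 6140



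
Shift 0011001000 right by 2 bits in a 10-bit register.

Original: 0011001000 (decimal 200)
Shift right by 2 positions
Drop the 2 low bits; fill with zeros on the left
Result: 0000110010 (decimal 50)
Equivalent: 200 >> 2 = 200 ÷ 2^2 = 50



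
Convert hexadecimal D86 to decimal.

Expand by place value (powers of 16):
Digit values: D = 13
D86 = 13 × 16^2 + 8 × 16^1 + 6 × 16^0
= 13 × 256 + 8 × 16 + 6 × 1
= 3328 + 128 + 6
= 3462



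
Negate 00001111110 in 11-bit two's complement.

Original: 00001111110
Step 1 - Invert all bits: 11110000001
Step 2 - Add 1: 11110000010
Verification: 00001111110 + 11110000010 = 100000000000; discarding the end carry (carry out of the top bit) leaves the 11-bit value 00000000000, as required for x + (-x)



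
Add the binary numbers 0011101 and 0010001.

Add column by column from the right: bit + bit + carry-in; write the sum mod 2, carry 1 when the sum is 2 or 3.
carry:  0100010
        0011101
+       0010001
---------------
       00101110
(the carry out of the leftmost column, 0, becomes the leading bit)
Decimal check:
  0011101 = 16 + 8 + 4 + 1 = 29
  0010001 = 16 + 1 = 17
  29 + 17 = 46, and 00101110 = 32 + 8 + 4 + 2 = 46 ✓



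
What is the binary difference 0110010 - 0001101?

Method 1 - Direct subtraction (column by column from the right: bit − bit − borrow-in; if negative, add 2 and borrow 1 from the next column):
borrow: 0011010
        0110010
-       0001101
---------------
        0100101

Method 2 - Add two's complement:
Two's complement of 0001101: invert → 1110010, add 1 → 1110011
  0110010
+ 1110011
---------
 10100101  (end carry out of the top bit = 1)
Discarding the end carry: 0100101
Decimal check:
  0110010 = 32 + 16 + 2 = 50
  0001101 = 8 + 4 + 1 = 13
  50 - 13 = 37, and 0100101 = 32 + 4 + 1 = 37 ✓



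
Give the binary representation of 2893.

Using repeated division by 2:
2893 ÷ 2 = 1446 remainder 1
1446 ÷ 2 = 723 remainder 0
723 ÷ 2 = 361 remainder 1
361 ÷ 2 = 180 remainder 1
180 ÷ 2 = 90 remainder 0
90 ÷ 2 = 45 remainder 0
45 ÷ 2 = 22 remainder 1
22 ÷ 2 = 11 remainder 0
11 ÷ 2 = 5 remainder 1
5 ÷ 2 = 2 remainder 1
2 ÷ 2 = 1 remainder 0
1 ÷ 2 = 0 remainder 1
Reading remainders bottom to top: 101101001101



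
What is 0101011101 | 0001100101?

OR: 1 when either bit is 1
  0101011101
| 0001100101
------------
  0101111101
Decimal: 349 | 101 = 381



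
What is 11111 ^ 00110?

XOR: 1 when bits differ
  11111
^ 00110
-------
  11001
Decimal: 31 ^ 6 = 25



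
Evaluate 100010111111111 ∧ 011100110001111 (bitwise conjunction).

AND: 1 only when both bits are 1
  100010111111111
& 011100110001111
-----------------
  000000110001111
Decimal: 17919 & 14735 = 399



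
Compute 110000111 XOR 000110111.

XOR: 1 when bits differ
  110000111
^ 000110111
-----------
  110110000
Decimal: 391 ^ 55 = 432



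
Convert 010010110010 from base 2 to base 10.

Sum of powers of 2 for each 1-bit:
2^1 + 2^4 + 2^5 + 2^7 + 2^10
= 2 + 16 + 32 + 128 + 1024
= 1202



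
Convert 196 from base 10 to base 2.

Using repeated division by 2:
196 ÷ 2 = 98 remainder 0
98 ÷ 2 = 49 remainder 0
49 ÷ 2 = 24 remainder 1
24 ÷ 2 = 12 remainder 0
12 ÷ 2 = 6 remainder 0
6 ÷ 2 = 3 remainder 0
3 ÷ 2 = 1 remainder 1
1 ÷ 2 = 0 remainder 1
Reading remainders bottom to top: 11000100



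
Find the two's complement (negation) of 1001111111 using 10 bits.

Original (sign bit 1, negative): 1001111111
Step 1 - Invert all bits: 0110000000
Step 2 - Add 1: 0110000001
Verification: 1001111111 + 0110000001 = 10000000000; discarding the end carry (carry out of the top bit) leaves the 10-bit value 0000000000, as required for x + (-x)



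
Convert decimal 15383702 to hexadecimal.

Using repeated division by 16 (digits 10–15 are A–F):
15383702 ÷ 16 = 961481 remainder 6
961481 ÷ 16 = 60092 remainder 9
60092 ÷ 16 = 3755 remainder 12 (C)
3755 ÷ 16 = 234 remainder 11 (B)
234 ÷ 16 = 14 remainder 10 (A)
14 ÷ 16 = 0 remainder 14 (E)
Reading remainders bottom to top: EABC96



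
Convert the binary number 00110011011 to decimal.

Sum of powers of 2 for each 1-bit:
2^0 + 2^1 + 2^3 + 2^4 + 2^7 + 2^8
= 1 + 2 + 8 + 16 + 128 + 256
= 411



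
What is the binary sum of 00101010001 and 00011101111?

Add column by column from the right: bit + bit + carry-in; write the sum mod 2, carry 1 when the sum is 2 or 3.
carry:  01111111110
        00101010001
+       00011101111
-------------------
       001001000000
(the carry out of the leftmost column, 0, becomes the leading bit)
Decimal check:
  00101010001 = 256 + 64 + 16 + 1 = 337
  00011101111 = 128 + 64 + 32 + 8 + 4 + 2 + 1 = 239
  337 + 239 = 576, and 001001000000 = 512 + 64 = 576 ✓



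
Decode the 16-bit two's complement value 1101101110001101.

Binary: 1101101110001101
Sign bit: 1 (negative)
Invert: 0010010001110010
Add 1:  0010010001110011
Magnitude: 0010010001110011 = 8192 + 1024 + 64 + 32 + 16 + 2 + 1 = 9331
Value: -9331



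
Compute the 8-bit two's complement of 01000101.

Original: 01000101
Step 1 - Invert all bits: 10111010
Step 2 - Add 1: 10111011
Verification: 01000101 + 10111011 = 100000000; discarding the end carry (carry out of the top bit) leaves the 8-bit value 00000000, as required for x + (-x)



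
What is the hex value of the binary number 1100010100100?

Group into 4-bit nibbles from right:
  0001 = 1
  1000 = 8
  1010 = A
  0100 = 4
Result: 18A4



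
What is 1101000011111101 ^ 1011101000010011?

XOR: 1 when bits differ
  1101000011111101
^ 1011101000010011
------------------
  0110101011101110
Decimal: 53501 ^ 47635 = 27374



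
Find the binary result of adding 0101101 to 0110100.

Add column by column from the right: bit + bit + carry-in; write the sum mod 2, carry 1 when the sum is 2 or 3.
carry:  1111000
        0101101
+       0110100
---------------
       01100001
(the carry out of the leftmost column, 0, becomes the leading bit)
Decimal check:
  0101101 = 32 + 8 + 4 + 1 = 45
  0110100 = 32 + 16 + 4 = 52
  45 + 52 = 97, and 01100001 = 64 + 32 + 1 = 97 ✓



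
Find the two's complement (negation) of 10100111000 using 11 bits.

Original (sign bit 1, negative): 10100111000
Step 1 - Invert all bits: 01011000111
Step 2 - Add 1: 01011001000
Verification: 10100111000 + 01011001000 = 100000000000; discarding the end carry (carry out of the top bit) leaves the 11-bit value 00000000000, as required for x + (-x)



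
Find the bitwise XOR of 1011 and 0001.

XOR: 1 when bits differ
  1011
^ 0001
------
  1010
Decimal: 11 ^ 1 = 10



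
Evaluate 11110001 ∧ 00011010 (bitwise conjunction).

AND: 1 only when both bits are 1
  11110001
& 00011010
----------
  00010000
Decimal: 241 & 26 = 16



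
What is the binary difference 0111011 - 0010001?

Method 1 - Direct subtraction (column by column from the right: bit − bit − borrow-in; if negative, add 2 and borrow 1 from the next column):
borrow: 0000000
        0111011
-       0010001
---------------
        0101010

Method 2 - Add two's complement:
Two's complement of 0010001: invert → 1101110, add 1 → 1101111
  0111011
+ 1101111
---------
 10101010  (end carry out of the top bit = 1)
Discarding the end carry: 0101010
Decimal check:
  0111011 = 32 + 16 + 8 + 2 + 1 = 59
  0010001 = 16 + 1 = 17
  59 - 17 = 42, and 0101010 = 32 + 8 + 2 = 42 ✓



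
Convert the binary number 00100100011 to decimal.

Sum of powers of 2 for each 1-bit:
2^0 + 2^1 + 2^5 + 2^8
= 1 + 2 + 32 + 256
= 291



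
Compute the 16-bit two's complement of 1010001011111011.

Original (sign bit 1, negative): 1010001011111011
Step 1 - Invert all bits: 0101110100000100
Step 2 - Add 1: 0101110100000101
Verification: 1010001011111011 + 0101110100000101 = 10000000000000000; discarding the end carry (carry out of the top bit) leaves the 16-bit value 0000000000000000, as required for x + (-x)



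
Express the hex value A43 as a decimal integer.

Expand by place value (powers of 16):
Digit values: A = 10
A43 = 10 × 16^2 + 4 × 16^1 + 3 × 16^0
= 10 × 256 + 4 × 16 + 3 × 1
= 2560 + 64 + 3
= 2627



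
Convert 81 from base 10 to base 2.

Using repeated division by 2:
81 ÷ 2 = 40 remainder 1
40 ÷ 2 = 20 remainder 0
20 ÷ 2 = 10 remainder 0
10 ÷ 2 = 5 remainder 0
5 ÷ 2 = 2 remainder 1
2 ÷ 2 = 1 remainder 0
1 ÷ 2 = 0 remainder 1
Reading remainders bottom to top: 1010001



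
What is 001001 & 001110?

AND: 1 only when both bits are 1
  001001
& 001110
--------
  001000
Decimal: 9 & 14 = 8



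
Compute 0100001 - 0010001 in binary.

Method 1 - Direct subtraction (column by column from the right: bit − bit − borrow-in; if negative, add 2 and borrow 1 from the next column):
borrow: 0100000
        0100001
-       0010001
---------------
        0010000

Method 2 - Add two's complement:
Two's complement of 0010001: invert → 1101110, add 1 → 1101111
  0100001
+ 1101111
---------
 10010000  (end carry out of the top bit = 1)
Discarding the end carry: 0010000
Decimal check:
  0100001 = 32 + 1 = 33
  0010001 = 16 + 1 = 17
  33 - 17 = 16, and 0010000 = 16 ✓



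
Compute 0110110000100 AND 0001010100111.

AND: 1 only when both bits are 1
  0110110000100
& 0001010100111
---------------
  0000010000100
Decimal: 3460 & 679 = 132



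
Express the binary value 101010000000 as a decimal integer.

Sum of powers of 2 for each 1-bit:
2^7 + 2^9 + 2^11
= 128 + 512 + 2048
= 2688



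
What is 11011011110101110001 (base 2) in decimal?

Sum of powers of 2 for each 1-bit:
2^0 + 2^4 + 2^5 + 2^6 + 2^8 + 2^10 + 2^11 + 2^12 + 2^13 + 2^15 + 2^16 + 2^18 + 2^19
= 1 + 16 + 32 + 64 + 256 + 1024 + 2048 + 4096 + 8192 + 32768 + 65536 + 262144 + 524288
= 900465



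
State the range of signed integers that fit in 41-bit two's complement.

For 41-bit two's complement:
Minimum: -2^40 = -1099511627776
Maximum: 2^40 - 1 = 1099511627775



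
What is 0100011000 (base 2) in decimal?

Sum of powers of 2 for each 1-bit:
2^3 + 2^4 + 2^8
= 8 + 16 + 256
= 280



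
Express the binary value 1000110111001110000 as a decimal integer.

Sum of powers of 2 for each 1-bit:
2^4 + 2^5 + 2^6 + 2^9 + 2^10 + 2^11 + 2^13 + 2^14 + 2^18
= 16 + 32 + 64 + 512 + 1024 + 2048 + 8192 + 16384 + 262144
= 290416



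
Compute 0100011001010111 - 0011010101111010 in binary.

Method 1 - Direct subtraction (column by column from the right: bit − bit − borrow-in; if negative, add 2 and borrow 1 from the next column):
borrow: 0110001111110000
        0100011001010111
-       0011010101111010
------------------------
        0001000011011101

Method 2 - Add two's complement:
Two's complement of 0011010101111010: invert → 1100101010000101, add 1 → 1100101010000110
  0100011001010111
+ 1100101010000110
------------------
 10001000011011101  (end carry out of the top bit = 1)
Discarding the end carry: 0001000011011101
Decimal check:
  0100011001010111 = 16384 + 1024 + 512 + 64 + 16 + 4 + 2 + 1 = 18007
  0011010101111010 = 8192 + 4096 + 1024 + 256 + 64 + 32 + 16 + 8 + 2 = 13690
  18007 - 13690 = 4317, and 0001000011011101 = 4096 + 128 + 64 + 16 + 8 + 4 + 1 = 4317 ✓



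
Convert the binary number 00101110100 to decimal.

Sum of powers of 2 for each 1-bit:
2^2 + 2^4 + 2^5 + 2^6 + 2^8
= 4 + 16 + 32 + 64 + 256
= 372



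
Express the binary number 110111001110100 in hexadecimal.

Group into 4-bit nibbles from right:
  0110 = 6
  1110 = E
  0111 = 7
  0100 = 4
Result: 6E74



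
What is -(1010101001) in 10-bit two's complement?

Original (sign bit 1, negative): 1010101001
Step 1 - Invert all bits: 0101010110
Step 2 - Add 1: 0101010111
Verification: 1010101001 + 0101010111 = 10000000000; discarding the end carry (carry out of the top bit) leaves the 10-bit value 0000000000, as required for x + (-x)



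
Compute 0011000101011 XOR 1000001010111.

XOR: 1 when bits differ
  0011000101011
^ 1000001010111
---------------
  1011001111100
Decimal: 1579 ^ 4183 = 5756



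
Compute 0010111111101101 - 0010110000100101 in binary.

Method 1 - Direct subtraction (column by column from the right: bit − bit − borrow-in; if negative, add 2 and borrow 1 from the next column):
borrow: 0000000000000000
        0010111111101101
-       0010110000100101
------------------------
        0000001111001000

Method 2 - Add two's complement:
Two's complement of 0010110000100101: invert → 1101001111011010, add 1 → 1101001111011011
  0010111111101101
+ 1101001111011011
------------------
 10000001111001000  (end carry out of the top bit = 1)
Discarding the end carry: 0000001111001000
Decimal check:
  0010111111101101 = 8192 + 2048 + 1024 + 512 + 256 + 128 + 64 + 32 + 8 + 4 + 1 = 12269
  0010110000100101 = 8192 + 2048 + 1024 + 32 + 4 + 1 = 11301
  12269 - 11301 = 968, and 0000001111001000 = 512 + 256 + 128 + 64 + 8 = 968 ✓



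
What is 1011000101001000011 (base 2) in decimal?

Sum of powers of 2 for each 1-bit:
2^0 + 2^1 + 2^6 + 2^9 + 2^11 + 2^15 + 2^16 + 2^18
= 1 + 2 + 64 + 512 + 2048 + 32768 + 65536 + 262144
= 363075



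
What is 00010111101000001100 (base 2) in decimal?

Sum of powers of 2 for each 1-bit:
2^2 + 2^3 + 2^9 + 2^11 + 2^12 + 2^13 + 2^14 + 2^16
= 4 + 8 + 512 + 2048 + 4096 + 8192 + 16384 + 65536
= 96780



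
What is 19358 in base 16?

Using repeated division by 16 (digits 10–15 are A–F):
19358 ÷ 16 = 1209 remainder 14 (E)
1209 ÷ 16 = 75 remainder 9
75 ÷ 16 = 4 remainder 11 (B)
4 ÷ 16 = 0 remainder 4
Reading remainders bottom to top: 4B9E



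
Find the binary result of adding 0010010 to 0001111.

Add column by column from the right: bit + bit + carry-in; write the sum mod 2, carry 1 when the sum is 2 or 3.
carry:  0111100
        0010010
+       0001111
---------------
       00100001
(the carry out of the leftmost column, 0, becomes the leading bit)
Decimal check:
  0010010 = 16 + 2 = 18
  0001111 = 8 + 4 + 2 + 1 = 15
  18 + 15 = 33, and 00100001 = 32 + 1 = 33 ✓



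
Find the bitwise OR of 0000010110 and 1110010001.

OR: 1 when either bit is 1
  0000010110
| 1110010001
------------
  1110010111
Decimal: 22 | 913 = 919



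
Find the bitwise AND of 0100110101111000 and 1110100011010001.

AND: 1 only when both bits are 1
  0100110101111000
& 1110100011010001
------------------
  0100100001010000
Decimal: 19832 & 59601 = 18512



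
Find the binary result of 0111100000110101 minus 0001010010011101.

Method 1 - Direct subtraction (column by column from the right: bit − bit − borrow-in; if negative, add 2 and borrow 1 from the next column):
borrow: 0000111100110000
        0111100000110101
-       0001010010011101
------------------------
        0110001110011000

Method 2 - Add two's complement:
Two's complement of 0001010010011101: invert → 1110101101100010, add 1 → 1110101101100011
  0111100000110101
+ 1110101101100011
------------------
 10110001110011000  (end carry out of the top bit = 1)
Discarding the end carry: 0110001110011000
Decimal check:
  0111100000110101 = 16384 + 8192 + 4096 + 2048 + 32 + 16 + 4 + 1 = 30773
  0001010010011101 = 4096 + 1024 + 128 + 16 + 8 + 4 + 1 = 5277
  30773 - 5277 = 25496, and 0110001110011000 = 16384 + 8192 + 512 + 256 + 128 + 16 + 8 = 25496 ✓



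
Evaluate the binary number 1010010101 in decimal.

Sum of powers of 2 for each 1-bit:
2^0 + 2^2 + 2^4 + 2^7 + 2^9
= 1 + 4 + 16 + 128 + 512
= 661



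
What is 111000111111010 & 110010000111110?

AND: 1 only when both bits are 1
  111000111111010
& 110010000111110
-----------------
  110000000111010
Decimal: 29178 & 25662 = 24634



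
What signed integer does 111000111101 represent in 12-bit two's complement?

Binary: 111000111101
Sign bit: 1 (negative)
Invert: 000111000010
Add 1:  000111000011
Magnitude: 000111000011 = 256 + 128 + 64 + 2 + 1 = 451
Value: -451



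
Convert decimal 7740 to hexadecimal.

Using repeated division by 16 (digits 10–15 are A–F):
7740 ÷ 16 = 483 remainder 12 (C)
483 ÷ 16 = 30 remainder 3
30 ÷ 16 = 1 remainder 14 (E)
1 ÷ 16 = 0 remainder 1
Reading remainders bottom to top: 1E3C

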